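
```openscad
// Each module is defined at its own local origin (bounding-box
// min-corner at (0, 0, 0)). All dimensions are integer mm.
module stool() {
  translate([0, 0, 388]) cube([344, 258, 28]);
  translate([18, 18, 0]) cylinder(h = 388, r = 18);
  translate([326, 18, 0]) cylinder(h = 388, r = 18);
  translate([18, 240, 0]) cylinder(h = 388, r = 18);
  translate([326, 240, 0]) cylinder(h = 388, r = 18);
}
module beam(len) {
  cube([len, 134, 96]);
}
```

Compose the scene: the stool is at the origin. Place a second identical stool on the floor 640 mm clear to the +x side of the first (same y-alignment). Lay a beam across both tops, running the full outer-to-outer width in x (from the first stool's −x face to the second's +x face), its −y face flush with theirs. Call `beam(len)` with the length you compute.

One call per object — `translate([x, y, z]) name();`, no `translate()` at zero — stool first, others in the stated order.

stool();
translate([984, 0, 0]) stool();
translate([0, 0, 416]) beam(1328);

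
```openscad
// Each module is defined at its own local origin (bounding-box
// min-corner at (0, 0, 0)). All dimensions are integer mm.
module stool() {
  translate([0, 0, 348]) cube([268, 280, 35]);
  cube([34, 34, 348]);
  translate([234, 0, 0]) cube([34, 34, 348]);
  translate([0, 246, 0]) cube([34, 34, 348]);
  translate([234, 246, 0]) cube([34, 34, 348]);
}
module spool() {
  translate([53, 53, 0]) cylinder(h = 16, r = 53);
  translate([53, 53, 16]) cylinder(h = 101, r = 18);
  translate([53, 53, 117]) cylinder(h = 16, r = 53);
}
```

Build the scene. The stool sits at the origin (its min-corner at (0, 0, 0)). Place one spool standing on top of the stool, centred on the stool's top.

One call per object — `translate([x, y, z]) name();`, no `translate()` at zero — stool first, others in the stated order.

stool();
translate([81, 87, 383]) spool();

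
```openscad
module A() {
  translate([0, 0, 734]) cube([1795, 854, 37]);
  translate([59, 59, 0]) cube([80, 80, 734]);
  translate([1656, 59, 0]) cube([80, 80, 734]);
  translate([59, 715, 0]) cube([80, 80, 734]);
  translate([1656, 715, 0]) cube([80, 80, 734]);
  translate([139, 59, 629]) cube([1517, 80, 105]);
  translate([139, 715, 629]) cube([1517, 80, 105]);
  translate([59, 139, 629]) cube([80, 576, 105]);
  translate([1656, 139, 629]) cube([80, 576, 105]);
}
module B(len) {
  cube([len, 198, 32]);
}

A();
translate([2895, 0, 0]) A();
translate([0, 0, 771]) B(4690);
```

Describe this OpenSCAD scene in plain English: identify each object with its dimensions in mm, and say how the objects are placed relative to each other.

A is a table: top 1795 mm (x) × 854 mm (y), 37 mm thick, upper face at z = 771 mm, on four 80×80 mm square legs, each inset 59 mm from the nearest pair of top edges, running from z = 0 to the bottom of the top. Four apron rails, 80 mm thick and 105 mm tall, run between adjacent legs with their top edges flush with the underside of the top and their outer faces flush with the legs' outer faces.

B is a rectangular beam 4690 mm long (x), 198 mm deep (y), 32 mm thick (z).

The beam spans the tops of two tables placed 1100 mm apart, resting at z = 771 mm.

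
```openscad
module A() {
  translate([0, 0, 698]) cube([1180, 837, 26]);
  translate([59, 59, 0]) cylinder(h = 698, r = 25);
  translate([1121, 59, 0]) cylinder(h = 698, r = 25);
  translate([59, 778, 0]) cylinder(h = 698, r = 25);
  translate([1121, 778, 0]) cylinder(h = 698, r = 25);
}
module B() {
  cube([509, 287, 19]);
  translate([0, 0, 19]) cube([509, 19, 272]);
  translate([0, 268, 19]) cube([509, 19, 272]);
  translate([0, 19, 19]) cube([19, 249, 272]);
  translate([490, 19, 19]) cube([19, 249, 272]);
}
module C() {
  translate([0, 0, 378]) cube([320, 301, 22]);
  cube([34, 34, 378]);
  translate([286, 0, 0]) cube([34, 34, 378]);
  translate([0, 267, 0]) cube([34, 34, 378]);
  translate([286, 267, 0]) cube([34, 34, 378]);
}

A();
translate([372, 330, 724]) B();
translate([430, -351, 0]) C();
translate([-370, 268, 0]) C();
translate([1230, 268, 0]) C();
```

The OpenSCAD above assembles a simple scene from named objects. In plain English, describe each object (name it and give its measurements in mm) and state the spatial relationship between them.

A is a table with a 1180×837 mm rectangular top, 26 mm thick, top surface at z = 724 mm, supported by four round legs of 50 mm diameter, each leg's bounding box inset 34 mm from the nearest pair of top edges, running from the floor.

B is an open storage box with external size 509×287×291 mm and wall thickness 19 mm (the base is also 19 mm thick). The base covers the whole footprint; the four walls stand on the base, with the y-facing walls full-width and the x-facing walls fitting between their inner faces.

C is a four-legged stool. The seat is a 320×301×22 mm slab whose top surface is at z = 400 mm; four square legs, each 34×34 mm in cross-section, run from the floor (z = 0) to the underside of the seat, each flush with a corner of the seat.

The open box is on top of the table. Three stools sit around the table at the −y, −x, +x sides.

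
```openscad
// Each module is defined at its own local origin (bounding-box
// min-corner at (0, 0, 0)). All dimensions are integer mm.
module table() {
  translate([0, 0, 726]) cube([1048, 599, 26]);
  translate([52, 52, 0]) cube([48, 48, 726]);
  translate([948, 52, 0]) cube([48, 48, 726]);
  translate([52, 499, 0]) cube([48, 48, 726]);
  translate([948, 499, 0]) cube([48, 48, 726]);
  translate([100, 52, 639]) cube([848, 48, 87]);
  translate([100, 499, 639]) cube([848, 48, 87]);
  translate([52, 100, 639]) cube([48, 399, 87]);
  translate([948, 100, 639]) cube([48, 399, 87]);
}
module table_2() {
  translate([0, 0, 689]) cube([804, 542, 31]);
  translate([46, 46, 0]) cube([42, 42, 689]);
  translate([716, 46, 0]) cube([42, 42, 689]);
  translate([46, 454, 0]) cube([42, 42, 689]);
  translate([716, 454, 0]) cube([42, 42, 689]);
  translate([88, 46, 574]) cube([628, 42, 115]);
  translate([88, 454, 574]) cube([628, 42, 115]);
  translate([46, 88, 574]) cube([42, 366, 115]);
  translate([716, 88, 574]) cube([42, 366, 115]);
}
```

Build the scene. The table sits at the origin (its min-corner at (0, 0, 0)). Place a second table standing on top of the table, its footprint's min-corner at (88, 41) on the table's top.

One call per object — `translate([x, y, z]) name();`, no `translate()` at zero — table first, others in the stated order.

table();
translate([88, 41, 752]) table_2();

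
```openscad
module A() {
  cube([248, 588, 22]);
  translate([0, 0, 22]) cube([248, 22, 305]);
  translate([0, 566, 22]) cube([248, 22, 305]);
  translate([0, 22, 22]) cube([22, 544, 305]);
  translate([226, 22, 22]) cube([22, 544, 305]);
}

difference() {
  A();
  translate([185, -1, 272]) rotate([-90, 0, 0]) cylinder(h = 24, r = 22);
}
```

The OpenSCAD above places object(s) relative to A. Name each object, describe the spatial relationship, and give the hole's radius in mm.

A is an open box. The open box has a circular hole through its front wall. The hole's radius is 22 mm.

The subtracted cylinder has r = 22 mm.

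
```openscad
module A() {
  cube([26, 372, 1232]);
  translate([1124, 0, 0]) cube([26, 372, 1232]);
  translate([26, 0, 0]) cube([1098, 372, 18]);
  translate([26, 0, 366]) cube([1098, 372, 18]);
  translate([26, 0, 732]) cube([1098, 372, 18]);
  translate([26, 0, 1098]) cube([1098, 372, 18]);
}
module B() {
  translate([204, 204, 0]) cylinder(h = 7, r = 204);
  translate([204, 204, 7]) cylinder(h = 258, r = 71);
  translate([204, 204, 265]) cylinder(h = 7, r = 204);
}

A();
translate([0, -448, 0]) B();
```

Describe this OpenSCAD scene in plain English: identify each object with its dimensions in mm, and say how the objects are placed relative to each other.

A is a bookshelf 1150 mm wide overall, 372 mm deep and 1232 mm tall. The two sides are 26 mm thick vertical panels. 4 horizontal shelves of 18 mm thickness span between the inner faces of the sides; the lowest shelf sits on the floor and shelves are stacked with a clear vertical gap of 348 mm between each pair.

B is a spool: two coaxial disc flanges of radius 204 mm and thickness 7 mm, joined by a core cylinder of radius 71 mm and height 258 mm. The lower flange rests on z = 0 and the three cylinders share a vertical axis.

The spool is on the floor beside the bookshelf on its −y side.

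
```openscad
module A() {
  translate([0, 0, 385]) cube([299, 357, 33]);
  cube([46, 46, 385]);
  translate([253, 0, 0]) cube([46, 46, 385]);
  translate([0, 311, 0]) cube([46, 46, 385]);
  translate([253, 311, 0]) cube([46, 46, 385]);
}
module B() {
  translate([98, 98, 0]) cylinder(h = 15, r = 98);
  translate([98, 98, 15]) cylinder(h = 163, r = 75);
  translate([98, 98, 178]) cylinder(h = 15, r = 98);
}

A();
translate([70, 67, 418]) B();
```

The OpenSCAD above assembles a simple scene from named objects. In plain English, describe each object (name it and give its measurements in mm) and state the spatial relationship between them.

A is a four-legged stool. The seat is 299×357 mm, 33 mm thick, top at z = 418 mm. It stands on four square legs, each 46×46 mm in cross-section, from z = 0 to the seat underside, each flush with a corner of the seat.

B is a spool: two coaxial disc flanges of radius 98 mm and thickness 15 mm, joined by a core cylinder of radius 75 mm and height 163 mm. The lower flange rests on z = 0 and the three cylinders share a vertical axis.

The spool is on top of the stool.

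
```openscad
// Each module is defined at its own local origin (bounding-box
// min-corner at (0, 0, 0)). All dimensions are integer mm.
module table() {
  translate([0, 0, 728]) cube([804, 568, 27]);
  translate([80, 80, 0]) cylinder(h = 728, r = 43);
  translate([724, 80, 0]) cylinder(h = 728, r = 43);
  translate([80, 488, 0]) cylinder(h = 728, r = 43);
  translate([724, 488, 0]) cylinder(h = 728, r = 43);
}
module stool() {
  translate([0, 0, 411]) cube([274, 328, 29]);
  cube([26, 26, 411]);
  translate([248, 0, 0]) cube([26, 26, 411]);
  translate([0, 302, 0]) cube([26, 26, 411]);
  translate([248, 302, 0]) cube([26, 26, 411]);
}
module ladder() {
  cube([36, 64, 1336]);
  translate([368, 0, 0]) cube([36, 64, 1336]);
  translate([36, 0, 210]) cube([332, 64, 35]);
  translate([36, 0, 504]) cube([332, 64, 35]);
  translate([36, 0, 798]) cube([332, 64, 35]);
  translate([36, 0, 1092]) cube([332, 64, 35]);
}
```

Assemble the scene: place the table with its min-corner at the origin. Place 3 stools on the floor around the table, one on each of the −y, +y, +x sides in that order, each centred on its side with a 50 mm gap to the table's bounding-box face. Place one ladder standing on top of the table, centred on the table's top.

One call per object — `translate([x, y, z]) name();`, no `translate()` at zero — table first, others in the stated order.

table();
translate([265, -378, 0]) stool();
translate([265, 618, 0]) stool();
translate([854, 120, 0]) stool();
translate([200, 252, 755]) ladder();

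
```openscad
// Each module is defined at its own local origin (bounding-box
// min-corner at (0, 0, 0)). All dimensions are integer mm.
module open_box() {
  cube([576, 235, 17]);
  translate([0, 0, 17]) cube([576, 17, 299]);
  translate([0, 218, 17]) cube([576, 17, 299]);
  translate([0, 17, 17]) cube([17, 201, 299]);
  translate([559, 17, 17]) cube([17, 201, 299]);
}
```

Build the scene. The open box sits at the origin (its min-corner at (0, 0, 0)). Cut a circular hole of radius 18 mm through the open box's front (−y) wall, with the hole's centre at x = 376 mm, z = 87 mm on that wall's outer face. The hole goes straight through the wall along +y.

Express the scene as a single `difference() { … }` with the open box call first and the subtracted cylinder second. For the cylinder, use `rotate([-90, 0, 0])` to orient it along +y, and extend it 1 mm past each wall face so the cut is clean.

difference() {
  open_box();
  translate([376, -1, 87]) rotate([-90, 0, 0]) cylinder(h = 19, r = 18);
}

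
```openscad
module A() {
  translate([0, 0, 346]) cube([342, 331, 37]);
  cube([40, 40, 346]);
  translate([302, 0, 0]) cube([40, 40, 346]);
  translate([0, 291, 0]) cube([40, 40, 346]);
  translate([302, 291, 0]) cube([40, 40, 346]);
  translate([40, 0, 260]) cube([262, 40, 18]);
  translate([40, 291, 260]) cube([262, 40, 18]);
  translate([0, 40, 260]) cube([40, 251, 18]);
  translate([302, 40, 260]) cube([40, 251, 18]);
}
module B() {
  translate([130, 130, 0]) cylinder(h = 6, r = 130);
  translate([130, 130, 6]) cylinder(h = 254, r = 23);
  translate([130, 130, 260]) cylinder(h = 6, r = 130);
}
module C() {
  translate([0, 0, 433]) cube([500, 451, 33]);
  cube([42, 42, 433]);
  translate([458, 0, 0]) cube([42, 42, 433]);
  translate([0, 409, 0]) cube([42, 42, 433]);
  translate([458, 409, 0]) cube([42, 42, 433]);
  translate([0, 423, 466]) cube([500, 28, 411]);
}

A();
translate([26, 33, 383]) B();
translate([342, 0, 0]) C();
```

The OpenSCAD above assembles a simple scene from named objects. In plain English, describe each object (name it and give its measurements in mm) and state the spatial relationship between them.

A is a four-legged stool. The seat is 342×331 mm, 37 mm thick, top at z = 383 mm. It stands on four square legs, each 40×40 mm in cross-section, from z = 0 to the seat underside, each flush with a corner of the seat. Four stretchers, 40 mm wide and 18 mm tall, connect adjacent legs with their undersides at z = 260 mm, each running between the inner faces of the legs it joins and aligned with the legs' outer faces on the other axis.

B is a spool: two coaxial disc flanges of radius 130 mm and thickness 6 mm, joined by a core cylinder of radius 23 mm and height 254 mm. The lower flange rests on z = 0 and the three cylinders share a vertical axis.

C is a chair. The seat is a 500×451×33 mm slab with its top at z = 466 mm, on four 42×42 mm corner legs (flush with the seat edges, standing on z = 0). A flat backrest 28 mm thick, 411 mm tall, spans the full seat width and rises from the seat top along its +y edge, rear face flush with the rear of the seat.

The spool is on top of the stool. The chair is against the stool's +x side, with their −y faces flush.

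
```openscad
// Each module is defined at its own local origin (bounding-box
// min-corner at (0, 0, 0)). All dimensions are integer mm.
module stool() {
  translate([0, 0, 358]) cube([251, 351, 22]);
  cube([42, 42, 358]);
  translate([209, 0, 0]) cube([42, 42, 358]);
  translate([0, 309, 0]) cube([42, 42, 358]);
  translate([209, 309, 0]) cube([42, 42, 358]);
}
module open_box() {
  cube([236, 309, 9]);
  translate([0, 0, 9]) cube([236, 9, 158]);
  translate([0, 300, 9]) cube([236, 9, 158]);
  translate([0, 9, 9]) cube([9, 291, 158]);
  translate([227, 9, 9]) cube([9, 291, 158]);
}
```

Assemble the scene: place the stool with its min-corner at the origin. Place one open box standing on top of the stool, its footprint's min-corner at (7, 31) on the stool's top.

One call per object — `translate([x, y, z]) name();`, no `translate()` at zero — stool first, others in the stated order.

stool();
translate([7, 31, 380]) open_box();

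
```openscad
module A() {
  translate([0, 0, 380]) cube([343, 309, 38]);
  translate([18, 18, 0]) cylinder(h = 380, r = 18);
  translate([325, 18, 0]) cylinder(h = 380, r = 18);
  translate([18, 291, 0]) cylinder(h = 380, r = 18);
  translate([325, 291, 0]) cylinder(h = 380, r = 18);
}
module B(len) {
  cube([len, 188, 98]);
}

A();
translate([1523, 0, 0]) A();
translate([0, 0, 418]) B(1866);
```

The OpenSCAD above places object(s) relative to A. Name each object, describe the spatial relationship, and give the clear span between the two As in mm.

A is a stool. B is a beam. A beam spans the tops of two stools. The clear span between the two stools is 1180 mm.

Second stool starts at x = 1523; first ends at x = 343; clear span = 1523 − 343 = 1180 mm.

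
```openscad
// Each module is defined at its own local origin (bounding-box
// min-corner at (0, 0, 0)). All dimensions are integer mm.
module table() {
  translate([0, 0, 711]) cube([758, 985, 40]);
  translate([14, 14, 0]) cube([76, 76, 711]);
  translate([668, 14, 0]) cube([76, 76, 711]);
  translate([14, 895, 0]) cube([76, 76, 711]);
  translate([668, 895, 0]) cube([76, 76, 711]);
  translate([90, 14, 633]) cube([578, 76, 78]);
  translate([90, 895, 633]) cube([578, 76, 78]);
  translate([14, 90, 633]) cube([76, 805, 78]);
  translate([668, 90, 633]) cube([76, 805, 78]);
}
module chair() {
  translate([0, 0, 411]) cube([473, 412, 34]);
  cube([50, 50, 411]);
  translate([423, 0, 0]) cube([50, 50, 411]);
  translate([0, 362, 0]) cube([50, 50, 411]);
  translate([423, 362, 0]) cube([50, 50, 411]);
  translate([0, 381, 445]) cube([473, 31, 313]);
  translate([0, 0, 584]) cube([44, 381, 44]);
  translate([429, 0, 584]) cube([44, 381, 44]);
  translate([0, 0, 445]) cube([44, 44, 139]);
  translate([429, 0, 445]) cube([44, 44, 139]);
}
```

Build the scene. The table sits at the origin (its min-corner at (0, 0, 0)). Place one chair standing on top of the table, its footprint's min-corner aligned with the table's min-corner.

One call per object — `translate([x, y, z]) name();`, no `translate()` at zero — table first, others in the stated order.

table();
translate([0, 0, 751]) chair();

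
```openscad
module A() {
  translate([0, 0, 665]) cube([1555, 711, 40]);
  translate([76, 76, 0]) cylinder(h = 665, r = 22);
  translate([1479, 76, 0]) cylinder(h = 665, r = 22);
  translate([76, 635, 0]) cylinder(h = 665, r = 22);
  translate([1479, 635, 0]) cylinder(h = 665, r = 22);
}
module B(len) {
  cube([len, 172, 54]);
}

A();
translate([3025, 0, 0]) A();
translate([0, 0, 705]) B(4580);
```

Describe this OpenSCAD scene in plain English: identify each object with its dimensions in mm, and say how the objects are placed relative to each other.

A is a rectangular dining table. The top is 1555×711×40 mm with its upper surface at z = 705 mm. It stands on four round legs of 44 mm diameter, each leg's bounding box inset 54 mm from the nearest pair of top edges, running from the floor to the underside of the top.

B is a rectangular beam 4580 mm long (x), 172 mm deep (y), 54 mm thick (z).

The beam spans the tops of two tables placed 1470 mm apart, resting at z = 705 mm.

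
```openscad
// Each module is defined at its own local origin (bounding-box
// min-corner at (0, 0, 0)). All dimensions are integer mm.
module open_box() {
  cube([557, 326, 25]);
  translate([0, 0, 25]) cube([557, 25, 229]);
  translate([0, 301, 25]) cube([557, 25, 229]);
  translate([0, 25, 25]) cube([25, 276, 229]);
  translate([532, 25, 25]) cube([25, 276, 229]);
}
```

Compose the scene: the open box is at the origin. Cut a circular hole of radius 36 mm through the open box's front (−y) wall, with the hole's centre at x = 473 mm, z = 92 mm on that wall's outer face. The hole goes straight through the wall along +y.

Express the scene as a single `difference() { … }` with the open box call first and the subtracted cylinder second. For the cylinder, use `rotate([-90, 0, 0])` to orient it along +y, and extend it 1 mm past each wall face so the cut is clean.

difference() {
  open_box();
  translate([473, -1, 92]) rotate([-90, 0, 0]) cylinder(h = 27, r = 36);
}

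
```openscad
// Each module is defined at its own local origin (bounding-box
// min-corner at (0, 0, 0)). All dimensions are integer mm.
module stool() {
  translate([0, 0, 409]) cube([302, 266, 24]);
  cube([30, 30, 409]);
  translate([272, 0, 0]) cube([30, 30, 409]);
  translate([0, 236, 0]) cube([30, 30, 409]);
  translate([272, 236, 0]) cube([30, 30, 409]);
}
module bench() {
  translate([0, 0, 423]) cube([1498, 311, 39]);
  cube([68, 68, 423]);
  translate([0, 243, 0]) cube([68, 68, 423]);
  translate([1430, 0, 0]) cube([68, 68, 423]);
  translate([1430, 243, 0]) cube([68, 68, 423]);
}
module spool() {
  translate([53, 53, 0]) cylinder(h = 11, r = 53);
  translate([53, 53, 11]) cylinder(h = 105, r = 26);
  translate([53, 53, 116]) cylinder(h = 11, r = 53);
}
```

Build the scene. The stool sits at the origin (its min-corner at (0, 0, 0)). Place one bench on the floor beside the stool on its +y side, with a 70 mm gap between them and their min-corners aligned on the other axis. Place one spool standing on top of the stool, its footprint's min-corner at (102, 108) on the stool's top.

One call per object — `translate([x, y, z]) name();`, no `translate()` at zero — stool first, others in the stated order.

stool();
translate([0, 336, 0]) bench();
translate([102, 108, 433]) spool();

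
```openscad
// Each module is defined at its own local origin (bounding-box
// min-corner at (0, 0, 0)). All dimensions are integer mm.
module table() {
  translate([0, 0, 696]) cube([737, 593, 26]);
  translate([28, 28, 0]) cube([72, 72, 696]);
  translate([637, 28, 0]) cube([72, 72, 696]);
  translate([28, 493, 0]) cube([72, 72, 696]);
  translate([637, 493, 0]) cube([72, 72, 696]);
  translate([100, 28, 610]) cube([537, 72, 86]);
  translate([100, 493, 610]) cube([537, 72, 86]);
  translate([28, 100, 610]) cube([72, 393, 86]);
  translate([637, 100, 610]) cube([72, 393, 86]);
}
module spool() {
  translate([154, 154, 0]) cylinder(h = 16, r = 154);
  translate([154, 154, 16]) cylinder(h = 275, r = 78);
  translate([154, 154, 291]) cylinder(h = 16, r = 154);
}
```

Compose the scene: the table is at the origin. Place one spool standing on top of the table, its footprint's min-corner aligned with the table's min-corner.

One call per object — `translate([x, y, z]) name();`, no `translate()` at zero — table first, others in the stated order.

table();
translate([0, 0, 722]) spool();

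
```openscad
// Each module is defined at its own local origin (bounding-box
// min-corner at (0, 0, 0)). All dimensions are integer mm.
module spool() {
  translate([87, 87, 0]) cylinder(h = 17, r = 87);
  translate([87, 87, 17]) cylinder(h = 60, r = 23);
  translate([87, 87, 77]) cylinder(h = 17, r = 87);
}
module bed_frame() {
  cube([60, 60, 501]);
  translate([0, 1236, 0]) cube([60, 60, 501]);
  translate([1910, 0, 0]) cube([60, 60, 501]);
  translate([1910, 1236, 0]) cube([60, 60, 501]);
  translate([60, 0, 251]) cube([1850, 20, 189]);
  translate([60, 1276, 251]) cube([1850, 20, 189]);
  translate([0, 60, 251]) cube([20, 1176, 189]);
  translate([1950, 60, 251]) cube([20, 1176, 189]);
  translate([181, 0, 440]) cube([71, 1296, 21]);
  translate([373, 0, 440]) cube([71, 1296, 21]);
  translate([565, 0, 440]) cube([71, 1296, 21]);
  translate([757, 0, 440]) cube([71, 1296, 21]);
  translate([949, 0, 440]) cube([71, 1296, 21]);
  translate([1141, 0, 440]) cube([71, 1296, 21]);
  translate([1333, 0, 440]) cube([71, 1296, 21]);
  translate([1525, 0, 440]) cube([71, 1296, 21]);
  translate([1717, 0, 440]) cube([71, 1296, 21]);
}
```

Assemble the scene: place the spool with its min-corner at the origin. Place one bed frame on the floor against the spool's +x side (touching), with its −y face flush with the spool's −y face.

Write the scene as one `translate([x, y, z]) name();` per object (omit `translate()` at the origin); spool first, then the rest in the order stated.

spool();
translate([174, 0, 0]) bed_frame();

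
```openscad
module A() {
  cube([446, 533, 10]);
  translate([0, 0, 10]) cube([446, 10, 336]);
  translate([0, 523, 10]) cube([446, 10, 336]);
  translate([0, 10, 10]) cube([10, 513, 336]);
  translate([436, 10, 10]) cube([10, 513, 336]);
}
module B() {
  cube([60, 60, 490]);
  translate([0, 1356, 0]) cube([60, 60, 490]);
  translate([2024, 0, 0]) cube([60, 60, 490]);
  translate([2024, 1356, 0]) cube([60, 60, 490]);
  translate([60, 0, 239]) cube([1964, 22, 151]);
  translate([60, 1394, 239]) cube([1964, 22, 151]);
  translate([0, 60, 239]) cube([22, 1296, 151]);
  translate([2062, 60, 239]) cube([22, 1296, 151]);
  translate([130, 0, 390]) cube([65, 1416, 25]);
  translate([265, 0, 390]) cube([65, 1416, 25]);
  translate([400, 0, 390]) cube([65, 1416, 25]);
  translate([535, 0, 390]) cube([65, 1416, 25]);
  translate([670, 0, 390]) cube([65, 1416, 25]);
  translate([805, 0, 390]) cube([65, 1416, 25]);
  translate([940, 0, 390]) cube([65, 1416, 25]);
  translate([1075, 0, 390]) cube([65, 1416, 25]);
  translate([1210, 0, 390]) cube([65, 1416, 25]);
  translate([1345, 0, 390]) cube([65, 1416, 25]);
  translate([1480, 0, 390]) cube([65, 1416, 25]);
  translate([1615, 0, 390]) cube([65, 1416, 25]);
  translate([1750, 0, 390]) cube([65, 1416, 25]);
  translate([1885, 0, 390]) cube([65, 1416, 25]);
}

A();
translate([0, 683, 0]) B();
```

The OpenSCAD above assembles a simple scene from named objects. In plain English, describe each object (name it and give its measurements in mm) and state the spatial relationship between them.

A is an open-topped rectangular box: outside dimensions 446×533×346 mm, with a uniform wall and base thickness of 10 mm. The base is a full 446×533 slab on the floor; four walls sit on top of the base. The front and back walls (the −y and +y sides) span the full width; the two side walls fit between them.

B is a bed frame 2084 mm long (x) by 1416 mm wide (y). Four 60×60 mm corner posts, 490 mm tall, at the corners of the footprint. Four rails of 22 mm thickness and 151 mm height run between adjacent posts with their undersides at z = 239 mm, their outer faces flush with the outside of the frame (the two x-running rails run between the posts' inner faces; the two y-running rails run between the posts' inner faces). 14 slats, each 65 mm wide (x) and 25 mm thick, lie across the top of the two x-running rails, running the full 1416 mm width of the frame in y; the slats are evenly spaced along x between the inner faces of the end posts with equal gaps (rounded down to the nearest mm) at the −x end and between each pair — any rounding remainder accumulates at the +x end.

The bed frame is on the floor beside the open box on its +y side.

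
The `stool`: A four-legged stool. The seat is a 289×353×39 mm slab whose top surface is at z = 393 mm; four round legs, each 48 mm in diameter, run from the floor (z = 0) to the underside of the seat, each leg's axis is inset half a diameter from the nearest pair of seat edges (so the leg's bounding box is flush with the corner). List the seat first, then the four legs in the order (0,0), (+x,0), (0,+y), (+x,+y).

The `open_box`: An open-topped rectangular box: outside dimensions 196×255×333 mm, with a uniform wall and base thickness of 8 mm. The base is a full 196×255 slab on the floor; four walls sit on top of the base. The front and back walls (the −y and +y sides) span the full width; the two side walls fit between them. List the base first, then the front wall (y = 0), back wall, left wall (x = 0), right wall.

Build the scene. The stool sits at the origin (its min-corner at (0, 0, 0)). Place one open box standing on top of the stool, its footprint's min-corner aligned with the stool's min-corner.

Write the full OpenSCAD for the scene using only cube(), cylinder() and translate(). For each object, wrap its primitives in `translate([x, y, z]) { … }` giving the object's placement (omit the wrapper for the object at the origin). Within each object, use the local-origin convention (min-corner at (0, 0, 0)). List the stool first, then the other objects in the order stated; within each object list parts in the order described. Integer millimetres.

translate([0, 0, 354]) cube([289, 353, 39]);
translate([24, 24, 0]) cylinder(h = 354, r = 24);
translate([265, 24, 0]) cylinder(h = 354, r = 24);
translate([24, 329, 0]) cylinder(h = 354, r = 24);
translate([265, 329, 0]) cylinder(h = 354, r = 24);
translate([0, 0, 393]) {
  cube([196, 255, 8]);
  translate([0, 0, 8]) cube([196, 8, 325]);
  translate([0, 247, 8]) cube([196, 8, 325]);
  translate([0, 8, 8]) cube([8, 239, 325]);
  translate([188, 8, 8]) cube([8, 239, 325]);
}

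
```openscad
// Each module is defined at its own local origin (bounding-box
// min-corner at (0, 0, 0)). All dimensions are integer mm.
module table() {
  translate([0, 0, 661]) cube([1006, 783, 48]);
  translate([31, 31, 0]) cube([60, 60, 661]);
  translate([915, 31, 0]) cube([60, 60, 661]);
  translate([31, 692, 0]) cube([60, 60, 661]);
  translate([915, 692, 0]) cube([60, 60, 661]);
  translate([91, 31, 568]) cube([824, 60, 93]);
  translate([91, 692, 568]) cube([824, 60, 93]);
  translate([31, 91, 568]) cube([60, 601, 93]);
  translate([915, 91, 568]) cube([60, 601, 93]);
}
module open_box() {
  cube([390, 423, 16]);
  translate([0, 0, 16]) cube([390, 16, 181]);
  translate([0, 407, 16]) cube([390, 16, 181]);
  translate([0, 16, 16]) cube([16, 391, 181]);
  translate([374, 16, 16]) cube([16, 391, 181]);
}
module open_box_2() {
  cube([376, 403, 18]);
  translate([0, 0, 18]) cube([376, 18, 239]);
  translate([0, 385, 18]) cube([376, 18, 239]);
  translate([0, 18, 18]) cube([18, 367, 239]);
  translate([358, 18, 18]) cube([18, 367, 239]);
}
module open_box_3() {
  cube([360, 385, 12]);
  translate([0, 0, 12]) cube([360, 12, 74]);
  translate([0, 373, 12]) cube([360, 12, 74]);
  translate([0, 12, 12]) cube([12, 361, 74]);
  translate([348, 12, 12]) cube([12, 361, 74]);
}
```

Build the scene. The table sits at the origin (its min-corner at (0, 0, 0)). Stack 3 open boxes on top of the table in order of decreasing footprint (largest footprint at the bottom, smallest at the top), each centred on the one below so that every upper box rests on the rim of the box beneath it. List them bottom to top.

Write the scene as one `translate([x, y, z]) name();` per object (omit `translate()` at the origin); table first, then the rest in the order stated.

table();
translate([308, 180, 709]) open_box();
translate([315, 190, 906]) open_box_2();
translate([323, 199, 1163]) open_box_3();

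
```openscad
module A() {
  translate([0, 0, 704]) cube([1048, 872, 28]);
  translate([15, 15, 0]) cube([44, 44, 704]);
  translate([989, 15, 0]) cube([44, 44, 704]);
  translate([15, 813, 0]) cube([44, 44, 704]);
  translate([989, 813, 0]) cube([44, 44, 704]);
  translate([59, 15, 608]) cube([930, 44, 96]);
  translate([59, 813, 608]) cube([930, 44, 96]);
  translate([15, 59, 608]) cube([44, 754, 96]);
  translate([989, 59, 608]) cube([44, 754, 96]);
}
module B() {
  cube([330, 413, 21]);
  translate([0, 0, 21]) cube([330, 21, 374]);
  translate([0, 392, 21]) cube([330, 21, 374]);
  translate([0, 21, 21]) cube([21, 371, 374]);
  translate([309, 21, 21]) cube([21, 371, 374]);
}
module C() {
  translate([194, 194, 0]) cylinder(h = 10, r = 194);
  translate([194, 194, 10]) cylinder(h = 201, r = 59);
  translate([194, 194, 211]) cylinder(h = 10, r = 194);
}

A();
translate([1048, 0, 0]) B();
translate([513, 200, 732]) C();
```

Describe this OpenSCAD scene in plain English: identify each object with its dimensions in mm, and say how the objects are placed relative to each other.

A is a table: top 1048 mm (x) × 872 mm (y), 28 mm thick, upper face at z = 732 mm, on four 44×44 mm square legs, each inset 15 mm from the nearest pair of top edges, running from z = 0 to the bottom of the top. Four apron rails, 44 mm thick and 96 mm tall, run between adjacent legs with their top edges flush with the underside of the top and their outer faces flush with the legs' outer faces.

B is an open storage box with external size 330×413×395 mm and wall thickness 21 mm (the base is also 21 mm thick). The base covers the whole footprint; the four walls stand on the base, with the y-facing walls full-width and the x-facing walls fitting between their inner faces.

C is a spool: two coaxial disc flanges of radius 194 mm and thickness 10 mm, joined by a core cylinder of radius 59 mm and height 201 mm. The lower flange rests on z = 0 and the three cylinders share a vertical axis.

The open box is against the table's +x side, with their −y faces flush. The spool is on top of the table.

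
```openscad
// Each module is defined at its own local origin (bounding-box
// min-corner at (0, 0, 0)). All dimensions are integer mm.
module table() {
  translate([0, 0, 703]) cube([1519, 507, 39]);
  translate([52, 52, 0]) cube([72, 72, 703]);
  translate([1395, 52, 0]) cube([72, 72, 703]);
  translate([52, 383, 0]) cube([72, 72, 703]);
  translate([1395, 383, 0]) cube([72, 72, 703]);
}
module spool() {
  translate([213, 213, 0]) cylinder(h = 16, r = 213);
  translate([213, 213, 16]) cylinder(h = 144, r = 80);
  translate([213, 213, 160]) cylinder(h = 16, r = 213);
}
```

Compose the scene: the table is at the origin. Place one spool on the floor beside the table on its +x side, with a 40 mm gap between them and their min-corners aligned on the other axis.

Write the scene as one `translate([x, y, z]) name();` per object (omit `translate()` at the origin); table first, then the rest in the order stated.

table();
translate([1559, 0, 0]) spool();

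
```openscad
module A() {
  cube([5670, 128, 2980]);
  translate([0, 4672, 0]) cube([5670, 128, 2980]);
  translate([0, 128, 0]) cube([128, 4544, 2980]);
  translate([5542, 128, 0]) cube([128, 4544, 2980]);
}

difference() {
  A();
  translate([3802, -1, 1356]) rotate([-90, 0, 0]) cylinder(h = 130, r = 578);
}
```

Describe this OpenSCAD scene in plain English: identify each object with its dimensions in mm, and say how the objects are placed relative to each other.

A is a box-shaped house frame (walls only): outside footprint 5670×4800 mm, wall height 2980 mm, wall thickness 128 mm. The two y-facing walls run the full x-width; the two x-facing walls fit between the inner faces of the y-facing walls.

The house frame has a circular hole of radius 578 mm through its front wall, centred at (x = 3802, z = 1356).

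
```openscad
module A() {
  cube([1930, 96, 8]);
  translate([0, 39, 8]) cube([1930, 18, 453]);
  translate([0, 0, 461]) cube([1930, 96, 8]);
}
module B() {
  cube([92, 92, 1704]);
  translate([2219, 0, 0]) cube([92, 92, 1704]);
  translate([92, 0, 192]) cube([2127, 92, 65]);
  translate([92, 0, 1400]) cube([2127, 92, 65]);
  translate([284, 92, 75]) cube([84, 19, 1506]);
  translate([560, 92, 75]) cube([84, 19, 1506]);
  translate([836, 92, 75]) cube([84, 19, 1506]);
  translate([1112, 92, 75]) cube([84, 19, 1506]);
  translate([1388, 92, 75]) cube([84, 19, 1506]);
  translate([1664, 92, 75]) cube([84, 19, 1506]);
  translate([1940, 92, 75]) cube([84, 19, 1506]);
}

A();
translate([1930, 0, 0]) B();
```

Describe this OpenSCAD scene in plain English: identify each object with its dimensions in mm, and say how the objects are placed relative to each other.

A is an I-beam lying along x, 1930 mm long. Overall section height 469 mm. Two flanges 96 mm wide (y) and 8 mm thick, one on the floor and one at the top; a web 18 mm thick runs between them, centred on the flange width.

B is a fence section. Two 92×92 mm posts, 1704 mm tall, stand on the floor with a clear span of 2127 mm between their inner faces. Two horizontal rails of 92×65 mm section span the gap between the posts with their undersides at z = 192 mm and z = 1400 mm, flush with the posts' −y face. 7 pickets, each 84 mm wide, 19 mm thick and 1506 mm tall, are fixed to the +y face of the rails with their bottoms at z = 75 mm, evenly spaced across the span with equal gaps (rounded down to the nearest mm) at the −x end and between each pair — any rounding remainder accumulates at the +x end.

The fence section is against the I-beam's +x side, with their −y faces flush.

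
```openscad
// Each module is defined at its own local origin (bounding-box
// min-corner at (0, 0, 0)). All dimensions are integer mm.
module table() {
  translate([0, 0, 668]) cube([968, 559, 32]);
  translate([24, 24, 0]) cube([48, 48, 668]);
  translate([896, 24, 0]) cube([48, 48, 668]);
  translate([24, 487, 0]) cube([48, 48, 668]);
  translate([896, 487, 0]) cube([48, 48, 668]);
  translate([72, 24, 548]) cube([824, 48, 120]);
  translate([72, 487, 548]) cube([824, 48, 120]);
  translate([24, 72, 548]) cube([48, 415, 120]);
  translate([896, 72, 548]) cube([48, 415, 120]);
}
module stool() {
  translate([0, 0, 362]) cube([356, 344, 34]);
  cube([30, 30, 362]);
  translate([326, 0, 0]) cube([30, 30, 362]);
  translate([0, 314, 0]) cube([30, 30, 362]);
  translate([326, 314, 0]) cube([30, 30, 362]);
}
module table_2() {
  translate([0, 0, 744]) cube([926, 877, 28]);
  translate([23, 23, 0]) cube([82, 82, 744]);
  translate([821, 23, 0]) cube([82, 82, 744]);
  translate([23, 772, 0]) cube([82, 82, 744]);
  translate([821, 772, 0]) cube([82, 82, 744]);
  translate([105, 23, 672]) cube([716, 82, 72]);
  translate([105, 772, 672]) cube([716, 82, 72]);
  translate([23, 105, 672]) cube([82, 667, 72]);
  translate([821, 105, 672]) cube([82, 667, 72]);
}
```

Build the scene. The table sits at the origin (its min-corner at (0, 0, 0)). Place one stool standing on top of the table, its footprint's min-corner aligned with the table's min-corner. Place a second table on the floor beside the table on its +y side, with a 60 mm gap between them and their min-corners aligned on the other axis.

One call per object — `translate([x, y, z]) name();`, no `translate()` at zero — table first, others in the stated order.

table();
translate([0, 0, 700]) stool();
translate([0, 619, 0]) table_2();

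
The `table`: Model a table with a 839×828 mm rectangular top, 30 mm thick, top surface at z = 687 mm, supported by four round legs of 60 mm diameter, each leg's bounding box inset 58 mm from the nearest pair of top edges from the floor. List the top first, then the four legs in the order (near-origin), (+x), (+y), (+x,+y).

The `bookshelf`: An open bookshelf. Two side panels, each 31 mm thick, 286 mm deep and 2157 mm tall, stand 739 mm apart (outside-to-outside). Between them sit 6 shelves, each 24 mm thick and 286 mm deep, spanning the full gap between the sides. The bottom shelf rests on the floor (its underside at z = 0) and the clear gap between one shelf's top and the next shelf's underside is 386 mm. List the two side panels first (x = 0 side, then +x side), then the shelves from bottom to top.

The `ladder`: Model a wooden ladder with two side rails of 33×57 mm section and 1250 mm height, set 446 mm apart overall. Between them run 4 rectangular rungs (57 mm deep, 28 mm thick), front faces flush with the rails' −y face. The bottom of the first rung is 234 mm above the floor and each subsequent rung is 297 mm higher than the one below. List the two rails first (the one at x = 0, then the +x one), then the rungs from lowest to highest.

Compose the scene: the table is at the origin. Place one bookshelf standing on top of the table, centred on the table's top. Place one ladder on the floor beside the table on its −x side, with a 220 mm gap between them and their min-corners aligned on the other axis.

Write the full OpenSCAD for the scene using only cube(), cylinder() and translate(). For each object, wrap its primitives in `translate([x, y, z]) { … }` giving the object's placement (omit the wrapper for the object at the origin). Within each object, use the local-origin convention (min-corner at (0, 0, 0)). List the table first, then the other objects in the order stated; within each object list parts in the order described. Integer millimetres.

translate([0, 0, 657]) cube([839, 828, 30]);
translate([88, 88, 0]) cylinder(h = 657, r = 30);
translate([751, 88, 0]) cylinder(h = 657, r = 30);
translate([88, 740, 0]) cylinder(h = 657, r = 30);
translate([751, 740, 0]) cylinder(h = 657, r = 30);
translate([50, 271, 687]) {
  cube([31, 286, 2157]);
  translate([708, 0, 0]) cube([31, 286, 2157]);
  translate([31, 0, 0]) cube([677, 286, 24]);
  translate([31, 0, 410]) cube([677, 286, 24]);
  translate([31, 0, 820]) cube([677, 286, 24]);
  translate([31, 0, 1230]) cube([677, 286, 24]);
  translate([31, 0, 1640]) cube([677, 286, 24]);
  translate([31, 0, 2050]) cube([677, 286, 24]);
}
translate([-666, 0, 0]) {
  cube([33, 57, 1250]);
  translate([413, 0, 0]) cube([33, 57, 1250]);
  translate([33, 0, 234]) cube([380, 57, 28]);
  translate([33, 0, 531]) cube([380, 57, 28]);
  translate([33, 0, 828]) cube([380, 57, 28]);
  translate([33, 0, 1125]) cube([380, 57, 28]);
}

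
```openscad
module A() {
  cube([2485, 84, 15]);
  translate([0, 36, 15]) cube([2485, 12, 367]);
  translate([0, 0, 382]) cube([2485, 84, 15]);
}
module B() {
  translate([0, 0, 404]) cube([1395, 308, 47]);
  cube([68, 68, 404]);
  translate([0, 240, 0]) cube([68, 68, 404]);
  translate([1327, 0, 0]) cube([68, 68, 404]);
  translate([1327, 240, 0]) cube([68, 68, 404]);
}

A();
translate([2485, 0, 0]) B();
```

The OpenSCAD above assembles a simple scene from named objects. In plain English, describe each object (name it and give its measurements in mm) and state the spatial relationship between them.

A is an I-beam lying along x, 2485 mm long. Overall section height 397 mm. Two flanges 84 mm wide (y) and 15 mm thick, one on the floor and one at the top; a web 12 mm thick runs between them, centred on the flange width.

B is a bench: a 1395×308 mm seat slab, 47 mm thick, top at z = 451 mm, on four 68×68 mm square legs flush with the seat corners and standing on z = 0.

The bench is against the I-beam's +x side, with their −y faces flush.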